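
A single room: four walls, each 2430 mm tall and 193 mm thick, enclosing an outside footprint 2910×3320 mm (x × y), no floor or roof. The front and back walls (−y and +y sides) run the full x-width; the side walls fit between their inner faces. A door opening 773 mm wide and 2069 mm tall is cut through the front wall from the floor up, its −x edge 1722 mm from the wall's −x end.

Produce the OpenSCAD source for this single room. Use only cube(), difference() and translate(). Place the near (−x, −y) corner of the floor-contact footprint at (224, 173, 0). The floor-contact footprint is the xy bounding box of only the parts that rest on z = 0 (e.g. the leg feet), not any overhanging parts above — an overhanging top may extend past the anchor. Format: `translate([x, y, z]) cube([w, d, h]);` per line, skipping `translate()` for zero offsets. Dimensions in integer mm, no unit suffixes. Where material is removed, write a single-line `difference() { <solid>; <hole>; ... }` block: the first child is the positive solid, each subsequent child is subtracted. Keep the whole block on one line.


difference() { translate([224, 173, 0]) cube([2910, 193, 2430]); translate([1946, 173, 0]) cube([773, 193, 2069]); }
translate([224, 3300, 0]) cube([2910, 193, 2430]);
translate([224, 366, 0]) cube([193, 2934, 2430]);
translate([2941, 366, 0]) cube([193, 2934, 2430]);


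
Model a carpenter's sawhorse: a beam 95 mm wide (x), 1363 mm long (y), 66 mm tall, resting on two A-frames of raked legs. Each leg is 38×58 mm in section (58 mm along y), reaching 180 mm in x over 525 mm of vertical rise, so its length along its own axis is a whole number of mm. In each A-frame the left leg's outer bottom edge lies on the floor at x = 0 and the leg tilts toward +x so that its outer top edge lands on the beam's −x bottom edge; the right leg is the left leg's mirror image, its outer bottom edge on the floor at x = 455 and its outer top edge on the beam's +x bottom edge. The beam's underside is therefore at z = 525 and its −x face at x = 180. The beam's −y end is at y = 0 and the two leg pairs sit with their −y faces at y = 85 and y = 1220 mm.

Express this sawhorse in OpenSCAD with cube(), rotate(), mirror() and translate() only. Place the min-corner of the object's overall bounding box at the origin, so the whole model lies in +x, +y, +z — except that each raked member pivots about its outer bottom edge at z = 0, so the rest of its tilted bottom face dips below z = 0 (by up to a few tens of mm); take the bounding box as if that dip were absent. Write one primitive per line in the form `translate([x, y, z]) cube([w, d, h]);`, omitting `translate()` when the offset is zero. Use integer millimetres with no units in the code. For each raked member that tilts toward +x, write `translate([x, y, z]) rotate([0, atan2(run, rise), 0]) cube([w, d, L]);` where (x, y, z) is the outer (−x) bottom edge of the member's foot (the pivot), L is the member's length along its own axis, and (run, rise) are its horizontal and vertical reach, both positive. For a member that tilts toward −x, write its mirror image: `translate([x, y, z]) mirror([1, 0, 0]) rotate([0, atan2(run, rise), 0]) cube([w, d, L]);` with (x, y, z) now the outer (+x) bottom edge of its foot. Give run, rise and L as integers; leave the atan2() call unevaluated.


translate([180, 0, 525]) cube([95, 1363, 66]);
translate([0, 85, 0]) rotate([0, atan2(180, 525), 0]) cube([38, 58, 555]);
translate([455, 85, 0]) mirror([1, 0, 0]) rotate([0, atan2(180, 525), 0]) cube([38, 58, 555]);
translate([0, 1220, 0]) rotate([0, atan2(180, 525), 0]) cube([38, 58, 555]);
translate([455, 1220, 0]) mirror([1, 0, 0]) rotate([0, atan2(180, 525), 0]) cube([38, 58, 555]);


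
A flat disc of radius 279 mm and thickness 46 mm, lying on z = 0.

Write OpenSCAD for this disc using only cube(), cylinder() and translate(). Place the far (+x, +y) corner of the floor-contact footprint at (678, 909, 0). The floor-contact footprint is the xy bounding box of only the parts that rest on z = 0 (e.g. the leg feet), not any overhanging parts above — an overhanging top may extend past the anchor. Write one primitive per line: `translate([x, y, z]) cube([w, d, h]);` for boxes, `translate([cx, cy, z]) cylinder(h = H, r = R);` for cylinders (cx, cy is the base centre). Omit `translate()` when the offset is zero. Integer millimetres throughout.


translate([399, 630, 0]) cylinder(h = 46, r = 279);


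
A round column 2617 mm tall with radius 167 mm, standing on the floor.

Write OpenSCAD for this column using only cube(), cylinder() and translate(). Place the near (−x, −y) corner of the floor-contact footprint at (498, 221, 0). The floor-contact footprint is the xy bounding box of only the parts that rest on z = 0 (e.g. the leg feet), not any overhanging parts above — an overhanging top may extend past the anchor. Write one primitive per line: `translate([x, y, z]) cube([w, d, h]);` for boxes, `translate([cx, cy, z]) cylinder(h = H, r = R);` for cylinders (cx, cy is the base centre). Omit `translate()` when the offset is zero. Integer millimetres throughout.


translate([665, 388, 0]) cylinder(h = 2617, r = 167);


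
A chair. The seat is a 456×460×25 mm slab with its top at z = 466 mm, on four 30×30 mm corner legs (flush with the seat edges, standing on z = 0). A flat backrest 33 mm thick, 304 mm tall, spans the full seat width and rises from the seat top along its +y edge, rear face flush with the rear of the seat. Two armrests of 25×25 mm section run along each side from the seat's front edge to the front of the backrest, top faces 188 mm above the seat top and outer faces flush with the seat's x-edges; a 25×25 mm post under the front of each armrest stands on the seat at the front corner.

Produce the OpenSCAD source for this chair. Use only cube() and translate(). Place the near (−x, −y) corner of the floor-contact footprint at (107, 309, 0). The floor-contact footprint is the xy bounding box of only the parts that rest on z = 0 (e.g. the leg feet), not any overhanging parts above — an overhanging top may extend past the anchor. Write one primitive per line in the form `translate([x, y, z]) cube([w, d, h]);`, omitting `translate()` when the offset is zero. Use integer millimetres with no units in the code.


translate([107, 309, 441]) cube([456, 460, 25]);
translate([107, 309, 0]) cube([30, 30, 441]);
translate([533, 309, 0]) cube([30, 30, 441]);
translate([107, 739, 0]) cube([30, 30, 441]);
translate([533, 739, 0]) cube([30, 30, 441]);
translate([107, 736, 466]) cube([456, 33, 304]);
translate([107, 309, 629]) cube([25, 427, 25]);
translate([538, 309, 629]) cube([25, 427, 25]);
translate([107, 309, 466]) cube([25, 25, 163]);
translate([538, 309, 466]) cube([25, 25, 163]);


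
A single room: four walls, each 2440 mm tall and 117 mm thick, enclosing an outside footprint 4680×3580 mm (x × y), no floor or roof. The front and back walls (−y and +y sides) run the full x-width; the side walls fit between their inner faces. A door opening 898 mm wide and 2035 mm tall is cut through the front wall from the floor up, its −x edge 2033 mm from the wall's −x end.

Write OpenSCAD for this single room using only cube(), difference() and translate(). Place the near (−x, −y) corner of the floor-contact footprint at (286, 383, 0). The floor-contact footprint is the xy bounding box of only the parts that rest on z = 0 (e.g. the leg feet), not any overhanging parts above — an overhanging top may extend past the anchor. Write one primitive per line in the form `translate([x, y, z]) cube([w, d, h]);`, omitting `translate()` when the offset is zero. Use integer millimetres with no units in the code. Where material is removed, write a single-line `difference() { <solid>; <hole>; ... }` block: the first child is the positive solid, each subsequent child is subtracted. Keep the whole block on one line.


difference() { translate([286, 383, 0]) cube([4680, 117, 2440]); translate([2319, 383, 0]) cube([898, 117, 2035]); }
translate([286, 3846, 0]) cube([4680, 117, 2440]);
translate([286, 500, 0]) cube([117, 3346, 2440]);
translate([4849, 500, 0]) cube([117, 3346, 2440]);


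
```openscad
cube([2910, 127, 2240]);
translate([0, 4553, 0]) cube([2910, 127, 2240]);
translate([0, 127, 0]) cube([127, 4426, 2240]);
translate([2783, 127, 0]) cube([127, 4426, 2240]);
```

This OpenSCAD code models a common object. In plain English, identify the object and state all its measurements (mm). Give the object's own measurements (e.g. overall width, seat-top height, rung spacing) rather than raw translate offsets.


The wall frame of a small rectangular building: four walls, each 2240 mm tall and 127 mm thick, enclosing a footprint 2910 mm (x) by 4680 mm (y) outside-to-outside, with no floor or roof. The front and back walls (the −y and +y sides) span the full width; the two side walls fit between them.


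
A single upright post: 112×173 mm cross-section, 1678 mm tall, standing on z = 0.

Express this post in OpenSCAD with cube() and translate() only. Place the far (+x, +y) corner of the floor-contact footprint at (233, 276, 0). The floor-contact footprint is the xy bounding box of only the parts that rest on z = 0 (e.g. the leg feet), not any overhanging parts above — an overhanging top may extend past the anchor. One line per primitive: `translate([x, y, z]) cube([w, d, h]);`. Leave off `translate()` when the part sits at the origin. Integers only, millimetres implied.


translate([121, 103, 0]) cube([112, 173, 1678]);


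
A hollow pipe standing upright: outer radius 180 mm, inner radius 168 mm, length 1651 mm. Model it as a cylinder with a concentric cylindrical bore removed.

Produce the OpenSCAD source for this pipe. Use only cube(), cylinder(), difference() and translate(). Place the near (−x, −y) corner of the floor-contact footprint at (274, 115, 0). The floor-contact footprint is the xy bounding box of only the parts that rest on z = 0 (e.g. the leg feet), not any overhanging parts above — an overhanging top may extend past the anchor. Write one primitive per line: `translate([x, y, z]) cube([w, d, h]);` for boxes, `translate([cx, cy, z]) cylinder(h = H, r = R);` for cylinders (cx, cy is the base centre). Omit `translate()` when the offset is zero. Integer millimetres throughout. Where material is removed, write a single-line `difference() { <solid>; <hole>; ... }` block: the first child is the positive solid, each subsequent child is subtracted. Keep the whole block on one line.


difference() { translate([454, 295, 0]) cylinder(h = 1651, r = 180); translate([454, 295, 0]) cylinder(h = 1651, r = 168); }


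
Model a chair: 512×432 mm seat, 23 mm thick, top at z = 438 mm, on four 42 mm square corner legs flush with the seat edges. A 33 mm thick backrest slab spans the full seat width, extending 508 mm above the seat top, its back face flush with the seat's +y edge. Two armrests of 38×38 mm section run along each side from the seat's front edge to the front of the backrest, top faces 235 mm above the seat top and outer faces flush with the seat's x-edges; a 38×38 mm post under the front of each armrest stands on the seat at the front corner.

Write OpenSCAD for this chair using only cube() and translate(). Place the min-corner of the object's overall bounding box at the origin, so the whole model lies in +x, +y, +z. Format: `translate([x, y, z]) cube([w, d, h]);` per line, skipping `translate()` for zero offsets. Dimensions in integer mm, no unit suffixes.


// leg_h = 438 - 23 = 415
// arm post h = 235 - 38 = 197
translate([0, 0, 415]) cube([512, 432, 23]);
cube([42, 42, 415]);
translate([470, 0, 0]) cube([42, 42, 415]);
translate([0, 390, 0]) cube([42, 42, 415]);
translate([470, 390, 0]) cube([42, 42, 415]);
translate([0, 399, 438]) cube([512, 33, 508]);
translate([0, 0, 635]) cube([38, 399, 38]);
translate([474, 0, 635]) cube([38, 399, 38]);
translate([0, 0, 438]) cube([38, 38, 197]);
translate([474, 0, 438]) cube([38, 38, 197]);


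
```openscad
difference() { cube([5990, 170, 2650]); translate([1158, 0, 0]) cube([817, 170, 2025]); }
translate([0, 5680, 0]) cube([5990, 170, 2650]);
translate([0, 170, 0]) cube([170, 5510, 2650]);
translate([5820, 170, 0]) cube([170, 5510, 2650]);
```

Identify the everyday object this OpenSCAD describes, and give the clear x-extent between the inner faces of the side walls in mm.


A single room. The interior width is 5650 mm.

Four walls enclosing a rectangle with a door in the front wall — a room. Outside width 5990 minus two 170 mm walls gives 5650 mm.


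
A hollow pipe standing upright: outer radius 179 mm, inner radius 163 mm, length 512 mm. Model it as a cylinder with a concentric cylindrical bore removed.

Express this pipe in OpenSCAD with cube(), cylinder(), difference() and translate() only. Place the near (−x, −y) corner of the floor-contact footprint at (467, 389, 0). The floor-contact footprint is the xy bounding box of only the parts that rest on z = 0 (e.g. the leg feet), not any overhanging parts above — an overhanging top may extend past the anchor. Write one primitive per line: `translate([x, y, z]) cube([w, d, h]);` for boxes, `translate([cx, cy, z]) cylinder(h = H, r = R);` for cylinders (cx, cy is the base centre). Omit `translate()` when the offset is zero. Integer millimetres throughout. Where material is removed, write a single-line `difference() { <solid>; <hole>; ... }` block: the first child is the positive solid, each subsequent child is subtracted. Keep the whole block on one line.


difference() { translate([646, 568, 0]) cylinder(h = 512, r = 179); translate([646, 568, 0]) cylinder(h = 512, r = 163); }


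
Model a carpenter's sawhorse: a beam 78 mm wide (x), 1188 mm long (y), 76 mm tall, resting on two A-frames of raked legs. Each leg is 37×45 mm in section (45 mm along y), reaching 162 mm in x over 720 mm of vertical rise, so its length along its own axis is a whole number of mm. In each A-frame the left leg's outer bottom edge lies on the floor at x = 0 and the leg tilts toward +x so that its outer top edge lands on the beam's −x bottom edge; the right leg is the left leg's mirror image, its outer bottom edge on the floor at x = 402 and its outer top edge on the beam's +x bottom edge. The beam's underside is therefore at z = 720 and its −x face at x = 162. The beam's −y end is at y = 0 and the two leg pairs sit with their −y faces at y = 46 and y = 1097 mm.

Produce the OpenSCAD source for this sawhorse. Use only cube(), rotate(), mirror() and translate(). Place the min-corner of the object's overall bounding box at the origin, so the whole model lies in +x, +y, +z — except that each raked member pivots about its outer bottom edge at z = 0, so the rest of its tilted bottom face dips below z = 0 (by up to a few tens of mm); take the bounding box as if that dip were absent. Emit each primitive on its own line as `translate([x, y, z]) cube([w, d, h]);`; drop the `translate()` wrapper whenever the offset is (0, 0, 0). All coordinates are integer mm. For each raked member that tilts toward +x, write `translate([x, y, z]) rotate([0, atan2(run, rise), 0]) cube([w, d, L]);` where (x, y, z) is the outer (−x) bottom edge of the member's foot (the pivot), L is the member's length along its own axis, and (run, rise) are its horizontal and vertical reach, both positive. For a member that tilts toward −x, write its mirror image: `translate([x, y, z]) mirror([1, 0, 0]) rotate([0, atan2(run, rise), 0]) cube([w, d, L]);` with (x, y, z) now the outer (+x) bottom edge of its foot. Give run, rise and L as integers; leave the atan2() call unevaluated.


translate([162, 0, 720]) cube([78, 1188, 76]);
translate([0, 46, 0]) rotate([0, atan2(162, 720), 0]) cube([37, 45, 738]);
translate([402, 46, 0]) mirror([1, 0, 0]) rotate([0, atan2(162, 720), 0]) cube([37, 45, 738]);
translate([0, 1097, 0]) rotate([0, atan2(162, 720), 0]) cube([37, 45, 738]);
translate([402, 1097, 0]) mirror([1, 0, 0]) rotate([0, atan2(162, 720), 0]) cube([37, 45, 738]);


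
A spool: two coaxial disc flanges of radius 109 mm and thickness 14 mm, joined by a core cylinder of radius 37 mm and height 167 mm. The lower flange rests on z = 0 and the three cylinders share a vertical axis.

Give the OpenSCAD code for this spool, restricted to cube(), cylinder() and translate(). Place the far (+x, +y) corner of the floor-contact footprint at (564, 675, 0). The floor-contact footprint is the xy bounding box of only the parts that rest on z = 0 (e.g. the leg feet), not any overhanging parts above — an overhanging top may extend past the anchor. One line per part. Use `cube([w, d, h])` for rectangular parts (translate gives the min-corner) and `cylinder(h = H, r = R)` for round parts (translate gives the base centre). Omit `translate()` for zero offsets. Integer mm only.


translate([455, 566, 0]) cylinder(h = 14, r = 109);
translate([455, 566, 14]) cylinder(h = 167, r = 37);
translate([455, 566, 181]) cylinder(h = 14, r = 109);


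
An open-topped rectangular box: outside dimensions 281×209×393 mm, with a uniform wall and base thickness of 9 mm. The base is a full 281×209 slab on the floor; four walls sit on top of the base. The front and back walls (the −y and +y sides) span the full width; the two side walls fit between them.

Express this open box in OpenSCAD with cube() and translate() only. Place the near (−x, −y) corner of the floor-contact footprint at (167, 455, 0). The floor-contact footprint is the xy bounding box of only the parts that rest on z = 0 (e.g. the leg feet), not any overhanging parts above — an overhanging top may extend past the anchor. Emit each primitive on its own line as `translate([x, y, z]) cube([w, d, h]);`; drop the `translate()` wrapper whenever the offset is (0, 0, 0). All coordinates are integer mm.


translate([167, 455, 0]) cube([281, 209, 9]);
translate([167, 455, 9]) cube([281, 9, 384]);
translate([167, 655, 9]) cube([281, 9, 384]);
translate([167, 464, 9]) cube([9, 191, 384]);
translate([439, 464, 9]) cube([9, 191, 384]);


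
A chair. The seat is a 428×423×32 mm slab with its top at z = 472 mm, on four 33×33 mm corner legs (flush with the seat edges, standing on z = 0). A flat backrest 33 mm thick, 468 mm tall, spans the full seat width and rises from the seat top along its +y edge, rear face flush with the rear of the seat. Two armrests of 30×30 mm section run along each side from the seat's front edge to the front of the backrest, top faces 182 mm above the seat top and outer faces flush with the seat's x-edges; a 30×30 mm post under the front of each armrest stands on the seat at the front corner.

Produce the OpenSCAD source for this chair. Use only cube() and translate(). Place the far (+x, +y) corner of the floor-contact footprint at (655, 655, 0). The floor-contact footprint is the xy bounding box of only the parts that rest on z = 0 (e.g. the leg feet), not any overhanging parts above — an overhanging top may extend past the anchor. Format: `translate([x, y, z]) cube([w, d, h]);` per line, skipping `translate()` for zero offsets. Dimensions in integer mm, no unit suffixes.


// leg_h = 472 - 32 = 440
// arm post h = 182 - 30 = 152
translate([227, 232, 440]) cube([428, 423, 32]);
translate([227, 232, 0]) cube([33, 33, 440]);
translate([622, 232, 0]) cube([33, 33, 440]);
translate([227, 622, 0]) cube([33, 33, 440]);
translate([622, 622, 0]) cube([33, 33, 440]);
translate([227, 622, 472]) cube([428, 33, 468]);
translate([227, 232, 624]) cube([30, 390, 30]);
translate([625, 232, 624]) cube([30, 390, 30]);
translate([227, 232, 472]) cube([30, 30, 152]);
translate([625, 232, 472]) cube([30, 30, 152]);


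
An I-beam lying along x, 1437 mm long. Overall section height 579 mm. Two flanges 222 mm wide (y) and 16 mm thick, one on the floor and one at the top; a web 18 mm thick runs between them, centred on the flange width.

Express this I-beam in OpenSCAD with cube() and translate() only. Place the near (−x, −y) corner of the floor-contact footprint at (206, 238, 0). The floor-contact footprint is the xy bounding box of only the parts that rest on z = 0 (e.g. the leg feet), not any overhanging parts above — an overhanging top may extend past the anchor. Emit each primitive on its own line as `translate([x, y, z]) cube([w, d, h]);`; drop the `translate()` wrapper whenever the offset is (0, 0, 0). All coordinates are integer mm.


translate([206, 238, 0]) cube([1437, 222, 16]);
translate([206, 340, 16]) cube([1437, 18, 547]);
translate([206, 238, 563]) cube([1437, 222, 16]);


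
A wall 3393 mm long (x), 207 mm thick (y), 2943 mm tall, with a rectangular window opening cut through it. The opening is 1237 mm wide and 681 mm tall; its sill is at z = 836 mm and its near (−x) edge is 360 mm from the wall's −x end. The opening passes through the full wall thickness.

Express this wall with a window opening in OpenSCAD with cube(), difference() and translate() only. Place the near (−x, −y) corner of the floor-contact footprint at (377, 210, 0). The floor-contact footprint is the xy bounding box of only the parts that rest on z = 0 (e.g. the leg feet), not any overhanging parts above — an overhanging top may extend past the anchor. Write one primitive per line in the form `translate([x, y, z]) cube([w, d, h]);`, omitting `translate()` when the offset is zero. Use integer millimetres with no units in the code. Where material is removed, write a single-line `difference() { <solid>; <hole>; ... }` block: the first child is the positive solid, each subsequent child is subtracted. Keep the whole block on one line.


difference() { translate([377, 210, 0]) cube([3393, 207, 2943]); translate([737, 210, 836]) cube([1237, 207, 681]); }


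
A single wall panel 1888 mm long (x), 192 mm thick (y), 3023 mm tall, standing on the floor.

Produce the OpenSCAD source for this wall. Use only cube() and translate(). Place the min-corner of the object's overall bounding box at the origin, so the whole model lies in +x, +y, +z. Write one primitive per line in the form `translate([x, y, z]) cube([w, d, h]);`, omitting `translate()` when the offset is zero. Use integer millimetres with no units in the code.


cube([1888, 192, 3023]);


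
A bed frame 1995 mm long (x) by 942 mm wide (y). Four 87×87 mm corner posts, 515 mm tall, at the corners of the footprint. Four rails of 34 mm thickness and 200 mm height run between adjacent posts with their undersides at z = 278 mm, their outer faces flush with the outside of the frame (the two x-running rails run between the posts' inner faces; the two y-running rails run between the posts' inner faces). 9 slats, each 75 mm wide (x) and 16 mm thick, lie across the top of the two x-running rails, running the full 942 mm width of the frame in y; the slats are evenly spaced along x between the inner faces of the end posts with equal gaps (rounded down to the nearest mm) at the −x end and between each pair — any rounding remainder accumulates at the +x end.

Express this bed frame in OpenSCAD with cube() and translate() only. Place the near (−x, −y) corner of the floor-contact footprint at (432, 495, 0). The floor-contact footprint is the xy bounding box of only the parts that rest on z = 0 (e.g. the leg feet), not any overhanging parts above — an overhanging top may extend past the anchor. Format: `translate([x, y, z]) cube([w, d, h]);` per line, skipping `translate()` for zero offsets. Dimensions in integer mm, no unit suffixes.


translate([432, 495, 0]) cube([87, 87, 515]);
translate([432, 1350, 0]) cube([87, 87, 515]);
translate([2340, 495, 0]) cube([87, 87, 515]);
translate([2340, 1350, 0]) cube([87, 87, 515]);
translate([519, 495, 278]) cube([1821, 34, 200]);
translate([519, 1403, 278]) cube([1821, 34, 200]);
translate([432, 582, 278]) cube([34, 768, 200]);
translate([2393, 582, 278]) cube([34, 768, 200]);
translate([633, 495, 478]) cube([75, 942, 16]);
translate([822, 495, 478]) cube([75, 942, 16]);
translate([1011, 495, 478]) cube([75, 942, 16]);
translate([1200, 495, 478]) cube([75, 942, 16]);
translate([1389, 495, 478]) cube([75, 942, 16]);
translate([1578, 495, 478]) cube([75, 942, 16]);
translate([1767, 495, 478]) cube([75, 942, 16]);
translate([1956, 495, 478]) cube([75, 942, 16]);
translate([2145, 495, 478]) cube([75, 942, 16]);


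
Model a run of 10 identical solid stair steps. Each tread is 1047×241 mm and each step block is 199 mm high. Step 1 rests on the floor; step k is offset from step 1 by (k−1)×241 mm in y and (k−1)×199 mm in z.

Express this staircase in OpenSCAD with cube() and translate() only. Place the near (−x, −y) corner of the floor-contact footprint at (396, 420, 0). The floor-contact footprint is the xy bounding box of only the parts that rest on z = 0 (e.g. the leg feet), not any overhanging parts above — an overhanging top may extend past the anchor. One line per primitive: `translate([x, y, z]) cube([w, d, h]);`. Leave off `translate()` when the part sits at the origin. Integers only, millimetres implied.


translate([396, 420, 0]) cube([1047, 241, 199]);
translate([396, 661, 199]) cube([1047, 241, 199]);
translate([396, 902, 398]) cube([1047, 241, 199]);
translate([396, 1143, 597]) cube([1047, 241, 199]);
translate([396, 1384, 796]) cube([1047, 241, 199]);
translate([396, 1625, 995]) cube([1047, 241, 199]);
translate([396, 1866, 1194]) cube([1047, 241, 199]);
translate([396, 2107, 1393]) cube([1047, 241, 199]);
translate([396, 2348, 1592]) cube([1047, 241, 199]);
translate([396, 2589, 1791]) cube([1047, 241, 199]);


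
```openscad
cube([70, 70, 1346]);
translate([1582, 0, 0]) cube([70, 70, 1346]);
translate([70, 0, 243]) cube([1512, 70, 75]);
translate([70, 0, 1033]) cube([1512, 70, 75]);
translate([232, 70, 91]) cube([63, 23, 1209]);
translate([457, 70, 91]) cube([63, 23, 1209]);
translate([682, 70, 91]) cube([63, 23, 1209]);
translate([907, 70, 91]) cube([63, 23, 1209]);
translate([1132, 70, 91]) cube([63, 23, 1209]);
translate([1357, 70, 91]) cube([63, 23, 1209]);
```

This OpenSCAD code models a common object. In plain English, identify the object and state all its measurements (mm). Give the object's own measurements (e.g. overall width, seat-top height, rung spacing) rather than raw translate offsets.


A fence section. Two 70×70 mm posts, 1346 mm tall, stand on the floor with a clear span of 1512 mm between their inner faces. Two horizontal rails of 70×75 mm section span the gap between the posts with their undersides at z = 243 mm and z = 1033 mm, flush with the posts' −y face. 6 pickets, each 63 mm wide, 23 mm thick and 1209 mm tall, are fixed to the +y face of the rails with their bottoms at z = 91 mm, spaced across the span with a 162 mm gap after the −x post and between neighbouring pickets and before the +x post.


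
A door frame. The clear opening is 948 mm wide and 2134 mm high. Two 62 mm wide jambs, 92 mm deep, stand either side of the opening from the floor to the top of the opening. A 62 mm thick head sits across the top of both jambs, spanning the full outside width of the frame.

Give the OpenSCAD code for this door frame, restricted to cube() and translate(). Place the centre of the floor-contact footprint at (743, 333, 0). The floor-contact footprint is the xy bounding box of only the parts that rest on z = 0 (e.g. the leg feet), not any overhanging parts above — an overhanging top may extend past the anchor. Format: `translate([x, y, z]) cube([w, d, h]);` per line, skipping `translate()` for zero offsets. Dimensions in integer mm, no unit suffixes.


translate([207, 287, 0]) cube([62, 92, 2134]);
translate([1217, 287, 0]) cube([62, 92, 2134]);
translate([207, 287, 2134]) cube([1072, 92, 62]);


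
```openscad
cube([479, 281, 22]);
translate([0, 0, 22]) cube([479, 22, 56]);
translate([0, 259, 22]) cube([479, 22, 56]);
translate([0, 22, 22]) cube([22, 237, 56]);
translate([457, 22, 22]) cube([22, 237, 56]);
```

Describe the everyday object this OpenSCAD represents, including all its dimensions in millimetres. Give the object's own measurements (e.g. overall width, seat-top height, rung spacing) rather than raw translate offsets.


An open-topped rectangular box: outside dimensions 479×281×78 mm, with a uniform wall and base thickness of 22 mm. The base is a full 479×281 slab on the floor; four walls sit on top of the base. The front and back walls (the −y and +y sides) span the full width; the two side walls fit between them.


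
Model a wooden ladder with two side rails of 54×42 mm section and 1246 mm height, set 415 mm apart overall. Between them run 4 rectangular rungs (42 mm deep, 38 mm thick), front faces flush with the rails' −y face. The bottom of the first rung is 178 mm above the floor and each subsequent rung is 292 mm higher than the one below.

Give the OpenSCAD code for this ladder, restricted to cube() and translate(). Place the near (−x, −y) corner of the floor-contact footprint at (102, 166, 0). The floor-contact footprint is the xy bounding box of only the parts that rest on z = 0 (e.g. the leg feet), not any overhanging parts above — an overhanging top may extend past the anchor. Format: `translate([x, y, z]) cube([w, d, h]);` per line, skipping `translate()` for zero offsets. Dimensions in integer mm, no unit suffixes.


translate([102, 166, 0]) cube([54, 42, 1246]);
translate([463, 166, 0]) cube([54, 42, 1246]);
translate([156, 166, 178]) cube([307, 42, 38]);
translate([156, 166, 470]) cube([307, 42, 38]);
translate([156, 166, 762]) cube([307, 42, 38]);
translate([156, 166, 1054]) cube([307, 42, 38]);


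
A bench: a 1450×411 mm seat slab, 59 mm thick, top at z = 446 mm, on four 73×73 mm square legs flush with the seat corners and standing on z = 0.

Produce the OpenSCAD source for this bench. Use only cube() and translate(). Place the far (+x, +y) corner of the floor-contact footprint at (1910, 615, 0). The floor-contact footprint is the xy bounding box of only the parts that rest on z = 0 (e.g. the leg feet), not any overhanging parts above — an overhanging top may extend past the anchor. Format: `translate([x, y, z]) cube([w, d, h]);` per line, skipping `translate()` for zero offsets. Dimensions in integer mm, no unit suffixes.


translate([460, 204, 387]) cube([1450, 411, 59]);
translate([460, 204, 0]) cube([73, 73, 387]);
translate([460, 542, 0]) cube([73, 73, 387]);
translate([1837, 204, 0]) cube([73, 73, 387]);
translate([1837, 542, 0]) cube([73, 73, 387]);


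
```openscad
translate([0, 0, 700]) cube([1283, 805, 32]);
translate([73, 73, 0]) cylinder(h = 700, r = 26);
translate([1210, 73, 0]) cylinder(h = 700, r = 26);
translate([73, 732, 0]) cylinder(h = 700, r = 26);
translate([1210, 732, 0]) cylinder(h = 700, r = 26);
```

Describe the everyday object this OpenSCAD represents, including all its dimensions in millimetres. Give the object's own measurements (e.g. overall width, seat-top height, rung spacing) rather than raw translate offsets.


A rectangular dining table. The top is 1283×805×32 mm with its upper surface at z = 732 mm. It stands on four round legs of 52 mm diameter, each leg's bounding box inset 47 mm from the nearest pair of top edges, running from the floor to the underside of the top.


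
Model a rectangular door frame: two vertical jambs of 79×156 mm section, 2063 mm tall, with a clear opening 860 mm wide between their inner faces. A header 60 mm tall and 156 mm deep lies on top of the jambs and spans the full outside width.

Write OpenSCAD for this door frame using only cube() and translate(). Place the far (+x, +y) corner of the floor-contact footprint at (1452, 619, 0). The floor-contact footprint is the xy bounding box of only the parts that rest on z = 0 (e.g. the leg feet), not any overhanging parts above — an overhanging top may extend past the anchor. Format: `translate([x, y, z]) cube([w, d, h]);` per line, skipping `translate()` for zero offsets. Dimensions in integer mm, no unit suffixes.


translate([434, 463, 0]) cube([79, 156, 2063]);
translate([1373, 463, 0]) cube([79, 156, 2063]);
translate([434, 463, 2063]) cube([1018, 156, 60]);


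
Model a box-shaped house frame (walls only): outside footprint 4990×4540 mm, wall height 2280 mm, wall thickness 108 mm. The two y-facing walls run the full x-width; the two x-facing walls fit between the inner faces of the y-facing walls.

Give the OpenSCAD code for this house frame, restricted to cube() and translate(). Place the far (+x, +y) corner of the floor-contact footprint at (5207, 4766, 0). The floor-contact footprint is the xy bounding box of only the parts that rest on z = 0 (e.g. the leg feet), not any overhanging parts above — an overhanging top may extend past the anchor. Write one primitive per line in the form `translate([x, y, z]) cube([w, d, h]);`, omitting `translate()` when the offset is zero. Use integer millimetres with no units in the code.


translate([217, 226, 0]) cube([4990, 108, 2280]);
translate([217, 4658, 0]) cube([4990, 108, 2280]);
translate([217, 334, 0]) cube([108, 4324, 2280]);
translate([5099, 334, 0]) cube([108, 4324, 2280]);


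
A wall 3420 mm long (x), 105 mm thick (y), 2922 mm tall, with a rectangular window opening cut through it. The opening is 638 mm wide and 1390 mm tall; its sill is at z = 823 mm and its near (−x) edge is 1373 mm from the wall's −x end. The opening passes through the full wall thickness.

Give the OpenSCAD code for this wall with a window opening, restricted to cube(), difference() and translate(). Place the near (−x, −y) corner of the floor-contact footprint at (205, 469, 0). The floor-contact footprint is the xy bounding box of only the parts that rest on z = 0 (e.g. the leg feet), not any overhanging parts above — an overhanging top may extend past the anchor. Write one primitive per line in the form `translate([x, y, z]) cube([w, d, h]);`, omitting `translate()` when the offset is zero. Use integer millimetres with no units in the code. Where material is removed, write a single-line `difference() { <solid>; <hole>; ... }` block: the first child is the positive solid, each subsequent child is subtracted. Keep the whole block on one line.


difference() { translate([205, 469, 0]) cube([3420, 105, 2922]); translate([1578, 469, 823]) cube([638, 105, 1390]); }


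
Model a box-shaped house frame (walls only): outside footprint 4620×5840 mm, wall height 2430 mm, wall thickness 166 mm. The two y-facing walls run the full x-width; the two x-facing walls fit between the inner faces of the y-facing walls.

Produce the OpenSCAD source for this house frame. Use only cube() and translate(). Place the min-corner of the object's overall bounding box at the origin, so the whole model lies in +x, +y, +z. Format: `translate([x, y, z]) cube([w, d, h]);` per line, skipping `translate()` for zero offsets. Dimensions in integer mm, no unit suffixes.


cube([4620, 166, 2430]);
translate([0, 5674, 0]) cube([4620, 166, 2430]);
translate([0, 166, 0]) cube([166, 5508, 2430]);
translate([4454, 166, 0]) cube([166, 5508, 2430]);


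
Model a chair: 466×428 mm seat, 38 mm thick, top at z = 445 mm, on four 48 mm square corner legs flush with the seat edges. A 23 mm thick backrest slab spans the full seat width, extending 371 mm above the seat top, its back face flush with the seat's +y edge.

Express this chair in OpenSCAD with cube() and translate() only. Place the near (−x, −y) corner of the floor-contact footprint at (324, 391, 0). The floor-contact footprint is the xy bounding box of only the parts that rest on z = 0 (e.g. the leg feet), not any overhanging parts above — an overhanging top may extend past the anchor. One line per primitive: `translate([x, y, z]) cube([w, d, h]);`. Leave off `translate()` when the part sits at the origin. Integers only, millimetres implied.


translate([324, 391, 407]) cube([466, 428, 38]);
translate([324, 391, 0]) cube([48, 48, 407]);
translate([742, 391, 0]) cube([48, 48, 407]);
translate([324, 771, 0]) cube([48, 48, 407]);
translate([742, 771, 0]) cube([48, 48, 407]);
translate([324, 796, 445]) cube([466, 23, 371]);


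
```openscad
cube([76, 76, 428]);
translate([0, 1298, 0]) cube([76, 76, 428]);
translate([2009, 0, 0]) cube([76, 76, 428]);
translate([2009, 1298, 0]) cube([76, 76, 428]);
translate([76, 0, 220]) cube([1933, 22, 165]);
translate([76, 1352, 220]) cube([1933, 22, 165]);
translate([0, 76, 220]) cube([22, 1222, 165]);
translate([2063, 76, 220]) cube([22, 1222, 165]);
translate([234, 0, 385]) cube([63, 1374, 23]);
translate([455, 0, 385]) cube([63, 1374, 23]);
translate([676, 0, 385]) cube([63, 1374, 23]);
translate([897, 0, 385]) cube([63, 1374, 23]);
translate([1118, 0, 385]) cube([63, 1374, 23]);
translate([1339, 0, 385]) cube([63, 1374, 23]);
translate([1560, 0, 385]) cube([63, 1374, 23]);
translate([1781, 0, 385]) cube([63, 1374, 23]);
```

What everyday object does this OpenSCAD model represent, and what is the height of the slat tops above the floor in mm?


A bed frame. The slat-top height is 408 mm.

Four posts, four rails, and a row of slats — a bed frame. Slats sit on the rails at z = 220 + 165 = 385; with slat thickness 23, the top is 408 mm.


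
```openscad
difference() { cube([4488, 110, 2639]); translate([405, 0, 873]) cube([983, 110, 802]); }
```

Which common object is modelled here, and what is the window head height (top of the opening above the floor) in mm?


A wall with a window opening. The window head height is 1675 mm.

A wall with a rectangular opening subtracted — a window. Sill at z = 873, opening 802 mm tall, so the head is at 873 + 802 = 1675 mm.


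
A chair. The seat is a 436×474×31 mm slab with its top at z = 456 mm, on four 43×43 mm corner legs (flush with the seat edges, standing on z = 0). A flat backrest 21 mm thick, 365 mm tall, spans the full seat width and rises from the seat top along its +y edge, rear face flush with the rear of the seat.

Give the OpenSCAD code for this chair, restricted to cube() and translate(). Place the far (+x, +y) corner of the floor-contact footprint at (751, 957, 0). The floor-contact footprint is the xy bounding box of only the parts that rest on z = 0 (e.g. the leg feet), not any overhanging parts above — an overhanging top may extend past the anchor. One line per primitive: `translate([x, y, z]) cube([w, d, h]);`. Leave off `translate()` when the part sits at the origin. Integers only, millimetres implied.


translate([315, 483, 425]) cube([436, 474, 31]);
translate([315, 483, 0]) cube([43, 43, 425]);
translate([708, 483, 0]) cube([43, 43, 425]);
translate([315, 914, 0]) cube([43, 43, 425]);
translate([708, 914, 0]) cube([43, 43, 425]);
translate([315, 936, 456]) cube([436, 21, 365]);


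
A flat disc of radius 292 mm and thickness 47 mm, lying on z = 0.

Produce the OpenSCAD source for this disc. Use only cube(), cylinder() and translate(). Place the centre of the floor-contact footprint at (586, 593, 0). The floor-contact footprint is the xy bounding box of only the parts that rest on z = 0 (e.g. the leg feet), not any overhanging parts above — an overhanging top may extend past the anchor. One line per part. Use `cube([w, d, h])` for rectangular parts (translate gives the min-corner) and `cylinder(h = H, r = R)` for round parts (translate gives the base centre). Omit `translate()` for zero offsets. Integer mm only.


translate([586, 593, 0]) cylinder(h = 47, r = 292);


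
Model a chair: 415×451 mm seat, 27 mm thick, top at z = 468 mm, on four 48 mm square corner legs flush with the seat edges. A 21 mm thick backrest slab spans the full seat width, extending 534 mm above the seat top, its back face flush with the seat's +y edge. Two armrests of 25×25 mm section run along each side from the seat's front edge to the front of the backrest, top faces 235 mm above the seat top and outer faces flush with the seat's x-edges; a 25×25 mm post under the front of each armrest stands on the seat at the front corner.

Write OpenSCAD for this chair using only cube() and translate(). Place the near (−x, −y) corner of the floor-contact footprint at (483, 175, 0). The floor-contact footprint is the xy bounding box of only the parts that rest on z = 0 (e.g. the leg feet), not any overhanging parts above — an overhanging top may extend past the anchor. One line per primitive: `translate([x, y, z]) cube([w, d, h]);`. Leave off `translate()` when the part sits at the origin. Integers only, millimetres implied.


translate([483, 175, 441]) cube([415, 451, 27]);
translate([483, 175, 0]) cube([48, 48, 441]);
translate([850, 175, 0]) cube([48, 48, 441]);
translate([483, 578, 0]) cube([48, 48, 441]);
translate([850, 578, 0]) cube([48, 48, 441]);
translate([483, 605, 468]) cube([415, 21, 534]);
translate([483, 175, 678]) cube([25, 430, 25]);
translate([873, 175, 678]) cube([25, 430, 25]);
translate([483, 175, 468]) cube([25, 25, 210]);
translate([873, 175, 468]) cube([25, 25, 210]);
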